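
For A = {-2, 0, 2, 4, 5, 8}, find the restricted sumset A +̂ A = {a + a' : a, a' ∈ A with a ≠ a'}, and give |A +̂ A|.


Restricted sumset: A +̂ A = {a + a' : a ∈ A, a' ∈ A, a ≠ a'}.
Equivalently, take A + A and drop any sum 2a that is achievable ONLY as a + a for a ∈ A (i.e. sums representable only with equal summands).
Enumerate pairs (a, a') with a < a' (symmetric, so each unordered pair gives one sum; this covers all a ≠ a'):
  -2 + 0 = -2
  -2 + 2 = 0
  -2 + 4 = 2
  -2 + 5 = 3
  -2 + 8 = 6
  0 + 2 = 2
  0 + 4 = 4
  0 + 5 = 5
  0 + 8 = 8
  2 + 4 = 6
  2 + 5 = 7
  2 + 8 = 10
  4 + 5 = 9
  4 + 8 = 12
  5 + 8 = 13
Collected distinct sums: {-2, 0, 2, 3, 4, 5, 6, 7, 8, 9, 10, 12, 13}
|A +̂ A| = 13
(Reference bound: |A +̂ A| ≥ 2|A| - 3 for |A| ≥ 2, with |A| = 6 giving ≥ 9.)

|A +̂ A| = 13


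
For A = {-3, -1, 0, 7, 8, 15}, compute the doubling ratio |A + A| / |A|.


|A| = 6.
Compute A + A by enumerating all 36 pairs.
A + A = {-6, -4, -3, -2, -1, 0, 4, 5, 6, 7, 8, 12, 14, 15, 16, 22, 23, 30}, so |A + A| = 18.
K = |A + A| / |A| = 18/6 = 3/1 ≈ 3.0000.
Reference: AP of size 6 gives K = 11/6 ≈ 1.8333; a fully generic set of size 6 gives K ≈ 3.5000.

|A| = 6, |A + A| = 18, K = 18/6 = 3/1.


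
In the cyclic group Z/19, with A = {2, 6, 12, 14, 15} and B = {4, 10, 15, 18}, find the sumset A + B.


Work in Z/19Z: reduce every sum a + b modulo 19.
Enumerate all 20 pairs:
a = 2: 2+4=6, 2+10=12, 2+15=17, 2+18=1
a = 6: 6+4=10, 6+10=16, 6+15=2, 6+18=5
a = 12: 12+4=16, 12+10=3, 12+15=8, 12+18=11
a = 14: 14+4=18, 14+10=5, 14+15=10, 14+18=13
a = 15: 15+4=0, 15+10=6, 15+15=11, 15+18=14
Distinct residues collected: {0, 1, 2, 3, 5, 6, 8, 10, 11, 12, 13, 14, 16, 17, 18}
|A + B| = 15 (out of 19 total residues).

A + B = {0, 1, 2, 3, 5, 6, 8, 10, 11, 12, 13, 14, 16, 17, 18}


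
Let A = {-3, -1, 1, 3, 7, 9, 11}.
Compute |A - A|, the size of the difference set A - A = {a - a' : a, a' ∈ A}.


A - A = {a - a' : a, a' ∈ A}; |A| = 7.
Bounds: 2|A|-1 ≤ |A - A| ≤ |A|² - |A| + 1, i.e. 13 ≤ |A - A| ≤ 43.
Note: 0 ∈ A - A always (from a - a). The set is symmetric: if d ∈ A - A then -d ∈ A - A.
Enumerate nonzero differences d = a - a' with a > a' (then include -d):
Positive differences: {2, 4, 6, 8, 10, 12, 14}
Full difference set: {0} ∪ (positive diffs) ∪ (negative diffs).
|A - A| = 1 + 2·7 = 15 (matches direct enumeration: 15).

|A - A| = 15


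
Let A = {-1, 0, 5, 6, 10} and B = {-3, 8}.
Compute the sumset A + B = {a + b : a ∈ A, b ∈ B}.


A + B = {a + b : a ∈ A, b ∈ B}.
Enumerate all |A|·|B| = 5·2 = 10 pairs (a, b) and collect distinct sums.
a = -1: -1+-3=-4, -1+8=7
a = 0: 0+-3=-3, 0+8=8
a = 5: 5+-3=2, 5+8=13
a = 6: 6+-3=3, 6+8=14
a = 10: 10+-3=7, 10+8=18
Collecting distinct sums: A + B = {-4, -3, 2, 3, 7, 8, 13, 14, 18}
|A + B| = 9

A + B = {-4, -3, 2, 3, 7, 8, 13, 14, 18}


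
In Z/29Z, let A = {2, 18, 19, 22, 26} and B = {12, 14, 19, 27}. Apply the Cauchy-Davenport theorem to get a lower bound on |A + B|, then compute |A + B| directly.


Cauchy-Davenport: |A + B| ≥ min(p, |A| + |B| - 1) for A, B nonempty in Z/pZ.
|A| = 5, |B| = 4, p = 29.
CD lower bound = min(29, 5 + 4 - 1) = min(29, 8) = 8.
Compute A + B mod 29 directly:
a = 2: 2+12=14, 2+14=16, 2+19=21, 2+27=0
a = 18: 18+12=1, 18+14=3, 18+19=8, 18+27=16
a = 19: 19+12=2, 19+14=4, 19+19=9, 19+27=17
a = 22: 22+12=5, 22+14=7, 22+19=12, 22+27=20
a = 26: 26+12=9, 26+14=11, 26+19=16, 26+27=24
A + B = {0, 1, 2, 3, 4, 5, 7, 8, 9, 11, 12, 14, 16, 17, 20, 21, 24}, so |A + B| = 17.
Verify: 17 ≥ 8? Yes ✓.

CD lower bound = 8, actual |A + B| = 17.


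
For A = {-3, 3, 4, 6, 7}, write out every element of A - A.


A - A = {a - a' : a, a' ∈ A}.
Compute a - a' for each ordered pair (a, a'):
a = -3: -3--3=0, -3-3=-6, -3-4=-7, -3-6=-9, -3-7=-10
a = 3: 3--3=6, 3-3=0, 3-4=-1, 3-6=-3, 3-7=-4
a = 4: 4--3=7, 4-3=1, 4-4=0, 4-6=-2, 4-7=-3
a = 6: 6--3=9, 6-3=3, 6-4=2, 6-6=0, 6-7=-1
a = 7: 7--3=10, 7-3=4, 7-4=3, 7-6=1, 7-7=0
Collecting distinct values (and noting 0 appears from a-a):
A - A = {-10, -9, -7, -6, -4, -3, -2, -1, 0, 1, 2, 3, 4, 6, 7, 9, 10}
|A - A| = 17

A - A = {-10, -9, -7, -6, -4, -3, -2, -1, 0, 1, 2, 3, 4, 6, 7, 9, 10}


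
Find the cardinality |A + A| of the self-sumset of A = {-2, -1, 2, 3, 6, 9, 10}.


A + A = {a + a' : a, a' ∈ A}; |A| = 7.
General bounds: 2|A| - 1 ≤ |A + A| ≤ |A|(|A|+1)/2, i.e. 13 ≤ |A + A| ≤ 28.
Lower bound 2|A|-1 is attained iff A is an arithmetic progression.
Enumerate sums a + a' for a ≤ a' (symmetric, so this suffices):
a = -2: -2+-2=-4, -2+-1=-3, -2+2=0, -2+3=1, -2+6=4, -2+9=7, -2+10=8
a = -1: -1+-1=-2, -1+2=1, -1+3=2, -1+6=5, -1+9=8, -1+10=9
a = 2: 2+2=4, 2+3=5, 2+6=8, 2+9=11, 2+10=12
a = 3: 3+3=6, 3+6=9, 3+9=12, 3+10=13
a = 6: 6+6=12, 6+9=15, 6+10=16
a = 9: 9+9=18, 9+10=19
a = 10: 10+10=20
Distinct sums: {-4, -3, -2, 0, 1, 2, 4, 5, 6, 7, 8, 9, 11, 12, 13, 15, 16, 18, 19, 20}
|A + A| = 20

|A + A| = 20


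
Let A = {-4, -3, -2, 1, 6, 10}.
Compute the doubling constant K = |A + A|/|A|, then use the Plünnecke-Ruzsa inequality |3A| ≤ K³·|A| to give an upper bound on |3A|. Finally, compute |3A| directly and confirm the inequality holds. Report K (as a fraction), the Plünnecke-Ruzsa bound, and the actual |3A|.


|A| = 6.
Step 1: Compute A + A by enumerating all 36 pairs.
A + A = {-8, -7, -6, -5, -4, -3, -2, -1, 2, 3, 4, 6, 7, 8, 11, 12, 16, 20}, so |A + A| = 18.
Step 2: Doubling constant K = |A + A|/|A| = 18/6 = 18/6 ≈ 3.0000.
Step 3: Plünnecke-Ruzsa gives |3A| ≤ K³·|A| = (3.0000)³ · 6 ≈ 162.0000.
Step 4: Compute 3A = A + A + A directly by enumerating all triples (a,b,c) ∈ A³; |3A| = 33.
Step 5: Check 33 ≤ 162.0000? Yes ✓.

K = 18/6, Plünnecke-Ruzsa bound K³|A| ≈ 162.0000, |3A| = 33, inequality holds.


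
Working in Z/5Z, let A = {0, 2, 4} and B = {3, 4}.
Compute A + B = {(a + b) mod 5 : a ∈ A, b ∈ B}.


Work in Z/5Z: reduce every sum a + b modulo 5.
Enumerate all 6 pairs:
a = 0: 0+3=3, 0+4=4
a = 2: 2+3=0, 2+4=1
a = 4: 4+3=2, 4+4=3
Distinct residues collected: {0, 1, 2, 3, 4}
|A + B| = 5 (out of 5 total residues).

A + B = {0, 1, 2, 3, 4}


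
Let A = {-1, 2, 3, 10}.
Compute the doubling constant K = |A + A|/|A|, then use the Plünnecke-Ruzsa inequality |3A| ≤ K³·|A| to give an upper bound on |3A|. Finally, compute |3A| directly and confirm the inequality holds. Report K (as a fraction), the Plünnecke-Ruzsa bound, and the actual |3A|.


|A| = 4.
Step 1: Compute A + A by enumerating all 16 pairs.
A + A = {-2, 1, 2, 4, 5, 6, 9, 12, 13, 20}, so |A + A| = 10.
Step 2: Doubling constant K = |A + A|/|A| = 10/4 = 10/4 ≈ 2.5000.
Step 3: Plünnecke-Ruzsa gives |3A| ≤ K³·|A| = (2.5000)³ · 4 ≈ 62.5000.
Step 4: Compute 3A = A + A + A directly by enumerating all triples (a,b,c) ∈ A³; |3A| = 19.
Step 5: Check 19 ≤ 62.5000? Yes ✓.

K = 10/4, Plünnecke-Ruzsa bound K³|A| ≈ 62.5000, |3A| = 19, inequality holds.


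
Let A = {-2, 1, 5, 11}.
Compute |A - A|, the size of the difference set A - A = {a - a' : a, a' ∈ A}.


A - A = {a - a' : a, a' ∈ A}; |A| = 4.
Bounds: 2|A|-1 ≤ |A - A| ≤ |A|² - |A| + 1, i.e. 7 ≤ |A - A| ≤ 13.
Note: 0 ∈ A - A always (from a - a). The set is symmetric: if d ∈ A - A then -d ∈ A - A.
Enumerate nonzero differences d = a - a' with a > a' (then include -d):
Positive differences: {3, 4, 6, 7, 10, 13}
Full difference set: {0} ∪ (positive diffs) ∪ (negative diffs).
|A - A| = 1 + 2·6 = 13 (matches direct enumeration: 13).

|A - A| = 13


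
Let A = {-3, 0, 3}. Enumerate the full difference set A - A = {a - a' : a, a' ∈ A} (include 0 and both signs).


A - A = {a - a' : a, a' ∈ A}.
Compute a - a' for each ordered pair (a, a'):
a = -3: -3--3=0, -3-0=-3, -3-3=-6
a = 0: 0--3=3, 0-0=0, 0-3=-3
a = 3: 3--3=6, 3-0=3, 3-3=0
Collecting distinct values (and noting 0 appears from a-a):
A - A = {-6, -3, 0, 3, 6}
|A - A| = 5

A - A = {-6, -3, 0, 3, 6}


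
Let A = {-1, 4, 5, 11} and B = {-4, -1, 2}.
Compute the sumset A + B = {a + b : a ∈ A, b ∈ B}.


A + B = {a + b : a ∈ A, b ∈ B}.
Enumerate all |A|·|B| = 4·3 = 12 pairs (a, b) and collect distinct sums.
a = -1: -1+-4=-5, -1+-1=-2, -1+2=1
a = 4: 4+-4=0, 4+-1=3, 4+2=6
a = 5: 5+-4=1, 5+-1=4, 5+2=7
a = 11: 11+-4=7, 11+-1=10, 11+2=13
Collecting distinct sums: A + B = {-5, -2, 0, 1, 3, 4, 6, 7, 10, 13}
|A + B| = 10

A + B = {-5, -2, 0, 1, 3, 4, 6, 7, 10, 13}


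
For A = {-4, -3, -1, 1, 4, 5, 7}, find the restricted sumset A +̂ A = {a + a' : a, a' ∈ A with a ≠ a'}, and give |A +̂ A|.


Restricted sumset: A +̂ A = {a + a' : a ∈ A, a' ∈ A, a ≠ a'}.
Equivalently, take A + A and drop any sum 2a that is achievable ONLY as a + a for a ∈ A (i.e. sums representable only with equal summands).
Enumerate pairs (a, a') with a < a' (symmetric, so each unordered pair gives one sum; this covers all a ≠ a'):
  -4 + -3 = -7
  -4 + -1 = -5
  -4 + 1 = -3
  -4 + 4 = 0
  -4 + 5 = 1
  -4 + 7 = 3
  -3 + -1 = -4
  -3 + 1 = -2
  -3 + 4 = 1
  -3 + 5 = 2
  -3 + 7 = 4
  -1 + 1 = 0
  -1 + 4 = 3
  -1 + 5 = 4
  -1 + 7 = 6
  1 + 4 = 5
  1 + 5 = 6
  1 + 7 = 8
  4 + 5 = 9
  4 + 7 = 11
  5 + 7 = 12
Collected distinct sums: {-7, -5, -4, -3, -2, 0, 1, 2, 3, 4, 5, 6, 8, 9, 11, 12}
|A +̂ A| = 16
(Reference bound: |A +̂ A| ≥ 2|A| - 3 for |A| ≥ 2, with |A| = 7 giving ≥ 11.)

|A +̂ A| = 16


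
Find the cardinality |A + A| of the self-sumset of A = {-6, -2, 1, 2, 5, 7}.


A + A = {a + a' : a, a' ∈ A}; |A| = 6.
General bounds: 2|A| - 1 ≤ |A + A| ≤ |A|(|A|+1)/2, i.e. 11 ≤ |A + A| ≤ 21.
Lower bound 2|A|-1 is attained iff A is an arithmetic progression.
Enumerate sums a + a' for a ≤ a' (symmetric, so this suffices):
a = -6: -6+-6=-12, -6+-2=-8, -6+1=-5, -6+2=-4, -6+5=-1, -6+7=1
a = -2: -2+-2=-4, -2+1=-1, -2+2=0, -2+5=3, -2+7=5
a = 1: 1+1=2, 1+2=3, 1+5=6, 1+7=8
a = 2: 2+2=4, 2+5=7, 2+7=9
a = 5: 5+5=10, 5+7=12
a = 7: 7+7=14
Distinct sums: {-12, -8, -5, -4, -1, 0, 1, 2, 3, 4, 5, 6, 7, 8, 9, 10, 12, 14}
|A + A| = 18

|A + A| = 18


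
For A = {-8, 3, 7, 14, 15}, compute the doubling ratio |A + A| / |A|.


|A| = 5.
Compute A + A by enumerating all 25 pairs.
A + A = {-16, -5, -1, 6, 7, 10, 14, 17, 18, 21, 22, 28, 29, 30}, so |A + A| = 14.
K = |A + A| / |A| = 14/5 (already in lowest terms) ≈ 2.8000.
Reference: AP of size 5 gives K = 9/5 ≈ 1.8000; a fully generic set of size 5 gives K ≈ 3.0000.

|A| = 5, |A + A| = 14, K = 14/5.


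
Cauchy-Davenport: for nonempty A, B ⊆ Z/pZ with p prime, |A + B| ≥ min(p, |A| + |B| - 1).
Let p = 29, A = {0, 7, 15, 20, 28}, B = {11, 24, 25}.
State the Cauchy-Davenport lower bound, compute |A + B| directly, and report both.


Cauchy-Davenport: |A + B| ≥ min(p, |A| + |B| - 1) for A, B nonempty in Z/pZ.
|A| = 5, |B| = 3, p = 29.
CD lower bound = min(29, 5 + 3 - 1) = min(29, 7) = 7.
Compute A + B mod 29 directly:
a = 0: 0+11=11, 0+24=24, 0+25=25
a = 7: 7+11=18, 7+24=2, 7+25=3
a = 15: 15+11=26, 15+24=10, 15+25=11
a = 20: 20+11=2, 20+24=15, 20+25=16
a = 28: 28+11=10, 28+24=23, 28+25=24
A + B = {2, 3, 10, 11, 15, 16, 18, 23, 24, 25, 26}, so |A + B| = 11.
Verify: 11 ≥ 7? Yes ✓.

CD lower bound = 7, actual |A + B| = 11.


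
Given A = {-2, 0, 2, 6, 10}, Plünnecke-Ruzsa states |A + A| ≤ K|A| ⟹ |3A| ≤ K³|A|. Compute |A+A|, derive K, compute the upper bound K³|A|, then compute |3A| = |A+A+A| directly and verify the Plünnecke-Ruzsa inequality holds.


|A| = 5.
Step 1: Compute A + A by enumerating all 25 pairs.
A + A = {-4, -2, 0, 2, 4, 6, 8, 10, 12, 16, 20}, so |A + A| = 11.
Step 2: Doubling constant K = |A + A|/|A| = 11/5 = 11/5 ≈ 2.2000.
Step 3: Plünnecke-Ruzsa gives |3A| ≤ K³·|A| = (2.2000)³ · 5 ≈ 53.2400.
Step 4: Compute 3A = A + A + A directly by enumerating all triples (a,b,c) ∈ A³; |3A| = 17.
Step 5: Check 17 ≤ 53.2400? Yes ✓.

K = 11/5, Plünnecke-Ruzsa bound K³|A| ≈ 53.2400, |3A| = 17, inequality holds.


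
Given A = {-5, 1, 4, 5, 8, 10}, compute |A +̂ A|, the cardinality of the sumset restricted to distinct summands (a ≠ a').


Restricted sumset: A +̂ A = {a + a' : a ∈ A, a' ∈ A, a ≠ a'}.
Equivalently, take A + A and drop any sum 2a that is achievable ONLY as a + a for a ∈ A (i.e. sums representable only with equal summands).
Enumerate pairs (a, a') with a < a' (symmetric, so each unordered pair gives one sum; this covers all a ≠ a'):
  -5 + 1 = -4
  -5 + 4 = -1
  -5 + 5 = 0
  -5 + 8 = 3
  -5 + 10 = 5
  1 + 4 = 5
  1 + 5 = 6
  1 + 8 = 9
  1 + 10 = 11
  4 + 5 = 9
  4 + 8 = 12
  4 + 10 = 14
  5 + 8 = 13
  5 + 10 = 15
  8 + 10 = 18
Collected distinct sums: {-4, -1, 0, 3, 5, 6, 9, 11, 12, 13, 14, 15, 18}
|A +̂ A| = 13
(Reference bound: |A +̂ A| ≥ 2|A| - 3 for |A| ≥ 2, with |A| = 6 giving ≥ 9.)

|A +̂ A| = 13


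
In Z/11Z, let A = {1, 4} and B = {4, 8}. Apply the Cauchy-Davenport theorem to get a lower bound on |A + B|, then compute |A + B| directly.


Cauchy-Davenport: |A + B| ≥ min(p, |A| + |B| - 1) for A, B nonempty in Z/pZ.
|A| = 2, |B| = 2, p = 11.
CD lower bound = min(11, 2 + 2 - 1) = min(11, 3) = 3.
Compute A + B mod 11 directly:
a = 1: 1+4=5, 1+8=9
a = 4: 4+4=8, 4+8=1
A + B = {1, 5, 8, 9}, so |A + B| = 4.
Verify: 4 ≥ 3? Yes ✓.

CD lower bound = 3, actual |A + B| = 4.


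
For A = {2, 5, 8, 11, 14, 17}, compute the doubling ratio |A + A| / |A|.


|A| = 6.
Compute A + A by enumerating all 36 pairs.
A + A = {4, 7, 10, 13, 16, 19, 22, 25, 28, 31, 34}, so |A + A| = 11.
K = |A + A| / |A| = 11/6 (already in lowest terms) ≈ 1.8333.
Reference: AP of size 6 gives K = 11/6 ≈ 1.8333; a fully generic set of size 6 gives K ≈ 3.5000.

|A| = 6, |A + A| = 11, K = 11/6.


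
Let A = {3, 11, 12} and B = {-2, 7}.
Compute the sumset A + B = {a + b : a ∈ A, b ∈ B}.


A + B = {a + b : a ∈ A, b ∈ B}.
Enumerate all |A|·|B| = 3·2 = 6 pairs (a, b) and collect distinct sums.
a = 3: 3+-2=1, 3+7=10
a = 11: 11+-2=9, 11+7=18
a = 12: 12+-2=10, 12+7=19
Collecting distinct sums: A + B = {1, 9, 10, 18, 19}
|A + B| = 5

A + B = {1, 9, 10, 18, 19}


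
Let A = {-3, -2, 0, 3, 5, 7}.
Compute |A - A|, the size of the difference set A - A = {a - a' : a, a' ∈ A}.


A - A = {a - a' : a, a' ∈ A}; |A| = 6.
Bounds: 2|A|-1 ≤ |A - A| ≤ |A|² - |A| + 1, i.e. 11 ≤ |A - A| ≤ 31.
Note: 0 ∈ A - A always (from a - a). The set is symmetric: if d ∈ A - A then -d ∈ A - A.
Enumerate nonzero differences d = a - a' with a > a' (then include -d):
Positive differences: {1, 2, 3, 4, 5, 6, 7, 8, 9, 10}
Full difference set: {0} ∪ (positive diffs) ∪ (negative diffs).
|A - A| = 1 + 2·10 = 21 (matches direct enumeration: 21).

|A - A| = 21


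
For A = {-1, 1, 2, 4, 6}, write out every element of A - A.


A - A = {a - a' : a, a' ∈ A}.
Compute a - a' for each ordered pair (a, a'):
a = -1: -1--1=0, -1-1=-2, -1-2=-3, -1-4=-5, -1-6=-7
a = 1: 1--1=2, 1-1=0, 1-2=-1, 1-4=-3, 1-6=-5
a = 2: 2--1=3, 2-1=1, 2-2=0, 2-4=-2, 2-6=-4
a = 4: 4--1=5, 4-1=3, 4-2=2, 4-4=0, 4-6=-2
a = 6: 6--1=7, 6-1=5, 6-2=4, 6-4=2, 6-6=0
Collecting distinct values (and noting 0 appears from a-a):
A - A = {-7, -5, -4, -3, -2, -1, 0, 1, 2, 3, 4, 5, 7}
|A - A| = 13

A - A = {-7, -5, -4, -3, -2, -1, 0, 1, 2, 3, 4, 5, 7}


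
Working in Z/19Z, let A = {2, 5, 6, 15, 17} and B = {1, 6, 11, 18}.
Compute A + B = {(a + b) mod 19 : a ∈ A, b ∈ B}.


Work in Z/19Z: reduce every sum a + b modulo 19.
Enumerate all 20 pairs:
a = 2: 2+1=3, 2+6=8, 2+11=13, 2+18=1
a = 5: 5+1=6, 5+6=11, 5+11=16, 5+18=4
a = 6: 6+1=7, 6+6=12, 6+11=17, 6+18=5
a = 15: 15+1=16, 15+6=2, 15+11=7, 15+18=14
a = 17: 17+1=18, 17+6=4, 17+11=9, 17+18=16
Distinct residues collected: {1, 2, 3, 4, 5, 6, 7, 8, 9, 11, 12, 13, 14, 16, 17, 18}
|A + B| = 16 (out of 19 total residues).

A + B = {1, 2, 3, 4, 5, 6, 7, 8, 9, 11, 12, 13, 14, 16, 17, 18}


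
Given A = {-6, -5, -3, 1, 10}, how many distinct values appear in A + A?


A + A = {a + a' : a, a' ∈ A}; |A| = 5.
General bounds: 2|A| - 1 ≤ |A + A| ≤ |A|(|A|+1)/2, i.e. 9 ≤ |A + A| ≤ 15.
Lower bound 2|A|-1 is attained iff A is an arithmetic progression.
Enumerate sums a + a' for a ≤ a' (symmetric, so this suffices):
a = -6: -6+-6=-12, -6+-5=-11, -6+-3=-9, -6+1=-5, -6+10=4
a = -5: -5+-5=-10, -5+-3=-8, -5+1=-4, -5+10=5
a = -3: -3+-3=-6, -3+1=-2, -3+10=7
a = 1: 1+1=2, 1+10=11
a = 10: 10+10=20
Distinct sums: {-12, -11, -10, -9, -8, -6, -5, -4, -2, 2, 4, 5, 7, 11, 20}
|A + A| = 15

|A + A| = 15


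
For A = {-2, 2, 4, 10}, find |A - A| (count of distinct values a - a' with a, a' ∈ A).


A - A = {a - a' : a, a' ∈ A}; |A| = 4.
Bounds: 2|A|-1 ≤ |A - A| ≤ |A|² - |A| + 1, i.e. 7 ≤ |A - A| ≤ 13.
Note: 0 ∈ A - A always (from a - a). The set is symmetric: if d ∈ A - A then -d ∈ A - A.
Enumerate nonzero differences d = a - a' with a > a' (then include -d):
Positive differences: {2, 4, 6, 8, 12}
Full difference set: {0} ∪ (positive diffs) ∪ (negative diffs).
|A - A| = 1 + 2·5 = 11 (matches direct enumeration: 11).

|A - A| = 11


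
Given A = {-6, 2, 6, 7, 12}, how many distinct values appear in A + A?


A + A = {a + a' : a, a' ∈ A}; |A| = 5.
General bounds: 2|A| - 1 ≤ |A + A| ≤ |A|(|A|+1)/2, i.e. 9 ≤ |A + A| ≤ 15.
Lower bound 2|A|-1 is attained iff A is an arithmetic progression.
Enumerate sums a + a' for a ≤ a' (symmetric, so this suffices):
a = -6: -6+-6=-12, -6+2=-4, -6+6=0, -6+7=1, -6+12=6
a = 2: 2+2=4, 2+6=8, 2+7=9, 2+12=14
a = 6: 6+6=12, 6+7=13, 6+12=18
a = 7: 7+7=14, 7+12=19
a = 12: 12+12=24
Distinct sums: {-12, -4, 0, 1, 4, 6, 8, 9, 12, 13, 14, 18, 19, 24}
|A + A| = 14

|A + A| = 14


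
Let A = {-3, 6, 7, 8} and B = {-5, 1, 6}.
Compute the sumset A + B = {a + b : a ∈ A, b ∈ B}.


A + B = {a + b : a ∈ A, b ∈ B}.
Enumerate all |A|·|B| = 4·3 = 12 pairs (a, b) and collect distinct sums.
a = -3: -3+-5=-8, -3+1=-2, -3+6=3
a = 6: 6+-5=1, 6+1=7, 6+6=12
a = 7: 7+-5=2, 7+1=8, 7+6=13
a = 8: 8+-5=3, 8+1=9, 8+6=14
Collecting distinct sums: A + B = {-8, -2, 1, 2, 3, 7, 8, 9, 12, 13, 14}
|A + B| = 11

A + B = {-8, -2, 1, 2, 3, 7, 8, 9, 12, 13, 14}


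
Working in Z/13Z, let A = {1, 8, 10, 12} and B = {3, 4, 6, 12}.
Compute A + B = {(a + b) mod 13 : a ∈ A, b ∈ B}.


Work in Z/13Z: reduce every sum a + b modulo 13.
Enumerate all 16 pairs:
a = 1: 1+3=4, 1+4=5, 1+6=7, 1+12=0
a = 8: 8+3=11, 8+4=12, 8+6=1, 8+12=7
a = 10: 10+3=0, 10+4=1, 10+6=3, 10+12=9
a = 12: 12+3=2, 12+4=3, 12+6=5, 12+12=11
Distinct residues collected: {0, 1, 2, 3, 4, 5, 7, 9, 11, 12}
|A + B| = 10 (out of 13 total residues).

A + B = {0, 1, 2, 3, 4, 5, 7, 9, 11, 12}


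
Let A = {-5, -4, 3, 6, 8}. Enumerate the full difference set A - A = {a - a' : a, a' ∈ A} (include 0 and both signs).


A - A = {a - a' : a, a' ∈ A}.
Compute a - a' for each ordered pair (a, a'):
a = -5: -5--5=0, -5--4=-1, -5-3=-8, -5-6=-11, -5-8=-13
a = -4: -4--5=1, -4--4=0, -4-3=-7, -4-6=-10, -4-8=-12
a = 3: 3--5=8, 3--4=7, 3-3=0, 3-6=-3, 3-8=-5
a = 6: 6--5=11, 6--4=10, 6-3=3, 6-6=0, 6-8=-2
a = 8: 8--5=13, 8--4=12, 8-3=5, 8-6=2, 8-8=0
Collecting distinct values (and noting 0 appears from a-a):
A - A = {-13, -12, -11, -10, -8, -7, -5, -3, -2, -1, 0, 1, 2, 3, 5, 7, 8, 10, 11, 12, 13}
|A - A| = 21

A - A = {-13, -12, -11, -10, -8, -7, -5, -3, -2, -1, 0, 1, 2, 3, 5, 7, 8, 10, 11, 12, 13}


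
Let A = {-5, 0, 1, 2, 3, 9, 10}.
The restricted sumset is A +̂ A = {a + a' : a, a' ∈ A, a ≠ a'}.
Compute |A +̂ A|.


Restricted sumset: A +̂ A = {a + a' : a ∈ A, a' ∈ A, a ≠ a'}.
Equivalently, take A + A and drop any sum 2a that is achievable ONLY as a + a for a ∈ A (i.e. sums representable only with equal summands).
Enumerate pairs (a, a') with a < a' (symmetric, so each unordered pair gives one sum; this covers all a ≠ a'):
  -5 + 0 = -5
  -5 + 1 = -4
  -5 + 2 = -3
  -5 + 3 = -2
  -5 + 9 = 4
  -5 + 10 = 5
  0 + 1 = 1
  0 + 2 = 2
  0 + 3 = 3
  0 + 9 = 9
  0 + 10 = 10
  1 + 2 = 3
  1 + 3 = 4
  1 + 9 = 10
  1 + 10 = 11
  2 + 3 = 5
  2 + 9 = 11
  2 + 10 = 12
  3 + 9 = 12
  3 + 10 = 13
  9 + 10 = 19
Collected distinct sums: {-5, -4, -3, -2, 1, 2, 3, 4, 5, 9, 10, 11, 12, 13, 19}
|A +̂ A| = 15
(Reference bound: |A +̂ A| ≥ 2|A| - 3 for |A| ≥ 2, with |A| = 7 giving ≥ 11.)

|A +̂ A| = 15


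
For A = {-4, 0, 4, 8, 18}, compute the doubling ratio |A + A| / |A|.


|A| = 5.
Compute A + A by enumerating all 25 pairs.
A + A = {-8, -4, 0, 4, 8, 12, 14, 16, 18, 22, 26, 36}, so |A + A| = 12.
K = |A + A| / |A| = 12/5 (already in lowest terms) ≈ 2.4000.
Reference: AP of size 5 gives K = 9/5 ≈ 1.8000; a fully generic set of size 5 gives K ≈ 3.0000.

|A| = 5, |A + A| = 12, K = 12/5.


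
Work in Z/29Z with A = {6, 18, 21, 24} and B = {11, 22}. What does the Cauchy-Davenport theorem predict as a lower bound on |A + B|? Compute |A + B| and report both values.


Cauchy-Davenport: |A + B| ≥ min(p, |A| + |B| - 1) for A, B nonempty in Z/pZ.
|A| = 4, |B| = 2, p = 29.
CD lower bound = min(29, 4 + 2 - 1) = min(29, 5) = 5.
Compute A + B mod 29 directly:
a = 6: 6+11=17, 6+22=28
a = 18: 18+11=0, 18+22=11
a = 21: 21+11=3, 21+22=14
a = 24: 24+11=6, 24+22=17
A + B = {0, 3, 6, 11, 14, 17, 28}, so |A + B| = 7.
Verify: 7 ≥ 5? Yes ✓.

CD lower bound = 5, actual |A + B| = 7.


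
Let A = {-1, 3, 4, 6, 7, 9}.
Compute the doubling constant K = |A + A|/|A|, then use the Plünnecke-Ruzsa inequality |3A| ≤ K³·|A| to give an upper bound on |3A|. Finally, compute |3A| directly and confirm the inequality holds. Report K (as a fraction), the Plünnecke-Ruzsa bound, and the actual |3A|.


|A| = 6.
Step 1: Compute A + A by enumerating all 36 pairs.
A + A = {-2, 2, 3, 5, 6, 7, 8, 9, 10, 11, 12, 13, 14, 15, 16, 18}, so |A + A| = 16.
Step 2: Doubling constant K = |A + A|/|A| = 16/6 = 16/6 ≈ 2.6667.
Step 3: Plünnecke-Ruzsa gives |3A| ≤ K³·|A| = (2.6667)³ · 6 ≈ 113.7778.
Step 4: Compute 3A = A + A + A directly by enumerating all triples (a,b,c) ∈ A³; |3A| = 26.
Step 5: Check 26 ≤ 113.7778? Yes ✓.

K = 16/6, Plünnecke-Ruzsa bound K³|A| ≈ 113.7778, |3A| = 26, inequality holds.


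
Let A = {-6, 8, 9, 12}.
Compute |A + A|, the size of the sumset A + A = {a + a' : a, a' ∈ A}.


A + A = {a + a' : a, a' ∈ A}; |A| = 4.
General bounds: 2|A| - 1 ≤ |A + A| ≤ |A|(|A|+1)/2, i.e. 7 ≤ |A + A| ≤ 10.
Lower bound 2|A|-1 is attained iff A is an arithmetic progression.
Enumerate sums a + a' for a ≤ a' (symmetric, so this suffices):
a = -6: -6+-6=-12, -6+8=2, -6+9=3, -6+12=6
a = 8: 8+8=16, 8+9=17, 8+12=20
a = 9: 9+9=18, 9+12=21
a = 12: 12+12=24
Distinct sums: {-12, 2, 3, 6, 16, 17, 18, 20, 21, 24}
|A + A| = 10

|A + A| = 10


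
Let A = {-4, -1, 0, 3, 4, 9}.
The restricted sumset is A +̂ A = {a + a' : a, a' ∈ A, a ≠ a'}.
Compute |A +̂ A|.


Restricted sumset: A +̂ A = {a + a' : a ∈ A, a' ∈ A, a ≠ a'}.
Equivalently, take A + A and drop any sum 2a that is achievable ONLY as a + a for a ∈ A (i.e. sums representable only with equal summands).
Enumerate pairs (a, a') with a < a' (symmetric, so each unordered pair gives one sum; this covers all a ≠ a'):
  -4 + -1 = -5
  -4 + 0 = -4
  -4 + 3 = -1
  -4 + 4 = 0
  -4 + 9 = 5
  -1 + 0 = -1
  -1 + 3 = 2
  -1 + 4 = 3
  -1 + 9 = 8
  0 + 3 = 3
  0 + 4 = 4
  0 + 9 = 9
  3 + 4 = 7
  3 + 9 = 12
  4 + 9 = 13
Collected distinct sums: {-5, -4, -1, 0, 2, 3, 4, 5, 7, 8, 9, 12, 13}
|A +̂ A| = 13
(Reference bound: |A +̂ A| ≥ 2|A| - 3 for |A| ≥ 2, with |A| = 6 giving ≥ 9.)

|A +̂ A| = 13


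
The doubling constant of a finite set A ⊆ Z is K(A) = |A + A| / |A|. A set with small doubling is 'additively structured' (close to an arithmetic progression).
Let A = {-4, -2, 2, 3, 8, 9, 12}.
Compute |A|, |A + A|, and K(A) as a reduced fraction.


|A| = 7.
Compute A + A by enumerating all 49 pairs.
A + A = {-8, -6, -4, -2, -1, 0, 1, 4, 5, 6, 7, 8, 10, 11, 12, 14, 15, 16, 17, 18, 20, 21, 24}, so |A + A| = 23.
K = |A + A| / |A| = 23/7 (already in lowest terms) ≈ 3.2857.
Reference: AP of size 7 gives K = 13/7 ≈ 1.8571; a fully generic set of size 7 gives K ≈ 4.0000.

|A| = 7, |A + A| = 23, K = 23/7.


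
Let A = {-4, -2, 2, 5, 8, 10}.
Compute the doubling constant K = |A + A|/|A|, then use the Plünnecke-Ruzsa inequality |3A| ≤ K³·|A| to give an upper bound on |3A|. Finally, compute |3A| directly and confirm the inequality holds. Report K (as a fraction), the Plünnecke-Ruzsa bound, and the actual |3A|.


|A| = 6.
Step 1: Compute A + A by enumerating all 36 pairs.
A + A = {-8, -6, -4, -2, 0, 1, 3, 4, 6, 7, 8, 10, 12, 13, 15, 16, 18, 20}, so |A + A| = 18.
Step 2: Doubling constant K = |A + A|/|A| = 18/6 = 18/6 ≈ 3.0000.
Step 3: Plünnecke-Ruzsa gives |3A| ≤ K³·|A| = (3.0000)³ · 6 ≈ 162.0000.
Step 4: Compute 3A = A + A + A directly by enumerating all triples (a,b,c) ∈ A³; |3A| = 35.
Step 5: Check 35 ≤ 162.0000? Yes ✓.

K = 18/6, Plünnecke-Ruzsa bound K³|A| ≈ 162.0000, |3A| = 35, inequality holds.


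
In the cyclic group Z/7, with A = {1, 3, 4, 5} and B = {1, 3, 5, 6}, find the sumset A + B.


Work in Z/7Z: reduce every sum a + b modulo 7.
Enumerate all 16 pairs:
a = 1: 1+1=2, 1+3=4, 1+5=6, 1+6=0
a = 3: 3+1=4, 3+3=6, 3+5=1, 3+6=2
a = 4: 4+1=5, 4+3=0, 4+5=2, 4+6=3
a = 5: 5+1=6, 5+3=1, 5+5=3, 5+6=4
Distinct residues collected: {0, 1, 2, 3, 4, 5, 6}
|A + B| = 7 (out of 7 total residues).

A + B = {0, 1, 2, 3, 4, 5, 6}


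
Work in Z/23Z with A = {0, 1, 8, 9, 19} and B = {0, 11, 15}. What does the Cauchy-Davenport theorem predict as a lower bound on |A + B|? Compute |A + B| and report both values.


Cauchy-Davenport: |A + B| ≥ min(p, |A| + |B| - 1) for A, B nonempty in Z/pZ.
|A| = 5, |B| = 3, p = 23.
CD lower bound = min(23, 5 + 3 - 1) = min(23, 7) = 7.
Compute A + B mod 23 directly:
a = 0: 0+0=0, 0+11=11, 0+15=15
a = 1: 1+0=1, 1+11=12, 1+15=16
a = 8: 8+0=8, 8+11=19, 8+15=0
a = 9: 9+0=9, 9+11=20, 9+15=1
a = 19: 19+0=19, 19+11=7, 19+15=11
A + B = {0, 1, 7, 8, 9, 11, 12, 15, 16, 19, 20}, so |A + B| = 11.
Verify: 11 ≥ 7? Yes ✓.

CD lower bound = 7, actual |A + B| = 11.


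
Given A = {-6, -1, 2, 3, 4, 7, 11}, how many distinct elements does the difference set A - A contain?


A - A = {a - a' : a, a' ∈ A}; |A| = 7.
Bounds: 2|A|-1 ≤ |A - A| ≤ |A|² - |A| + 1, i.e. 13 ≤ |A - A| ≤ 43.
Note: 0 ∈ A - A always (from a - a). The set is symmetric: if d ∈ A - A then -d ∈ A - A.
Enumerate nonzero differences d = a - a' with a > a' (then include -d):
Positive differences: {1, 2, 3, 4, 5, 7, 8, 9, 10, 12, 13, 17}
Full difference set: {0} ∪ (positive diffs) ∪ (negative diffs).
|A - A| = 1 + 2·12 = 25 (matches direct enumeration: 25).

|A - A| = 25


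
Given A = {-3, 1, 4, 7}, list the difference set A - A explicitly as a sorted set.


A - A = {a - a' : a, a' ∈ A}.
Compute a - a' for each ordered pair (a, a'):
a = -3: -3--3=0, -3-1=-4, -3-4=-7, -3-7=-10
a = 1: 1--3=4, 1-1=0, 1-4=-3, 1-7=-6
a = 4: 4--3=7, 4-1=3, 4-4=0, 4-7=-3
a = 7: 7--3=10, 7-1=6, 7-4=3, 7-7=0
Collecting distinct values (and noting 0 appears from a-a):
A - A = {-10, -7, -6, -4, -3, 0, 3, 4, 6, 7, 10}
|A - A| = 11

A - A = {-10, -7, -6, -4, -3, 0, 3, 4, 6, 7, 10}


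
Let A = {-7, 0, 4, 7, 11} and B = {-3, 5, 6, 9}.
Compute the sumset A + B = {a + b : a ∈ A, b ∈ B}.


A + B = {a + b : a ∈ A, b ∈ B}.
Enumerate all |A|·|B| = 5·4 = 20 pairs (a, b) and collect distinct sums.
a = -7: -7+-3=-10, -7+5=-2, -7+6=-1, -7+9=2
a = 0: 0+-3=-3, 0+5=5, 0+6=6, 0+9=9
a = 4: 4+-3=1, 4+5=9, 4+6=10, 4+9=13
a = 7: 7+-3=4, 7+5=12, 7+6=13, 7+9=16
a = 11: 11+-3=8, 11+5=16, 11+6=17, 11+9=20
Collecting distinct sums: A + B = {-10, -3, -2, -1, 1, 2, 4, 5, 6, 8, 9, 10, 12, 13, 16, 17, 20}
|A + B| = 17

A + B = {-10, -3, -2, -1, 1, 2, 4, 5, 6, 8, 9, 10, 12, 13, 16, 17, 20}


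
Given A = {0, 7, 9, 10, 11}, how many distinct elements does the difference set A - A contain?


A - A = {a - a' : a, a' ∈ A}; |A| = 5.
Bounds: 2|A|-1 ≤ |A - A| ≤ |A|² - |A| + 1, i.e. 9 ≤ |A - A| ≤ 21.
Note: 0 ∈ A - A always (from a - a). The set is symmetric: if d ∈ A - A then -d ∈ A - A.
Enumerate nonzero differences d = a - a' with a > a' (then include -d):
Positive differences: {1, 2, 3, 4, 7, 9, 10, 11}
Full difference set: {0} ∪ (positive diffs) ∪ (negative diffs).
|A - A| = 1 + 2·8 = 17 (matches direct enumeration: 17).

|A - A| = 17


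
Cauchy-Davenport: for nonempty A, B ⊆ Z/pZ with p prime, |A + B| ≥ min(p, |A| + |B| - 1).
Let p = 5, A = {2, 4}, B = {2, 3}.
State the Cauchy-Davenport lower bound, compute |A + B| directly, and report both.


Cauchy-Davenport: |A + B| ≥ min(p, |A| + |B| - 1) for A, B nonempty in Z/pZ.
|A| = 2, |B| = 2, p = 5.
CD lower bound = min(5, 2 + 2 - 1) = min(5, 3) = 3.
Compute A + B mod 5 directly:
a = 2: 2+2=4, 2+3=0
a = 4: 4+2=1, 4+3=2
A + B = {0, 1, 2, 4}, so |A + B| = 4.
Verify: 4 ≥ 3? Yes ✓.

CD lower bound = 3, actual |A + B| = 4.


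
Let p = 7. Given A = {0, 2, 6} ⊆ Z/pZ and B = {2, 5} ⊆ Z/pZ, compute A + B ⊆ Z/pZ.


Work in Z/7Z: reduce every sum a + b modulo 7.
Enumerate all 6 pairs:
a = 0: 0+2=2, 0+5=5
a = 2: 2+2=4, 2+5=0
a = 6: 6+2=1, 6+5=4
Distinct residues collected: {0, 1, 2, 4, 5}
|A + B| = 5 (out of 7 total residues).

A + B = {0, 1, 2, 4, 5}


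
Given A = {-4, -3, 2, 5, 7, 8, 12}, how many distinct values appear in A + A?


A + A = {a + a' : a, a' ∈ A}; |A| = 7.
General bounds: 2|A| - 1 ≤ |A + A| ≤ |A|(|A|+1)/2, i.e. 13 ≤ |A + A| ≤ 28.
Lower bound 2|A|-1 is attained iff A is an arithmetic progression.
Enumerate sums a + a' for a ≤ a' (symmetric, so this suffices):
a = -4: -4+-4=-8, -4+-3=-7, -4+2=-2, -4+5=1, -4+7=3, -4+8=4, -4+12=8
a = -3: -3+-3=-6, -3+2=-1, -3+5=2, -3+7=4, -3+8=5, -3+12=9
a = 2: 2+2=4, 2+5=7, 2+7=9, 2+8=10, 2+12=14
a = 5: 5+5=10, 5+7=12, 5+8=13, 5+12=17
a = 7: 7+7=14, 7+8=15, 7+12=19
a = 8: 8+8=16, 8+12=20
a = 12: 12+12=24
Distinct sums: {-8, -7, -6, -2, -1, 1, 2, 3, 4, 5, 7, 8, 9, 10, 12, 13, 14, 15, 16, 17, 19, 20, 24}
|A + A| = 23

|A + A| = 23


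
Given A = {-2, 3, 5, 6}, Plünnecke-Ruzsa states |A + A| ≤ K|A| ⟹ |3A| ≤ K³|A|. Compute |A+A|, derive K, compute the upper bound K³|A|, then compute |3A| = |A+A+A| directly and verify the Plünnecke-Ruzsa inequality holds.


|A| = 4.
Step 1: Compute A + A by enumerating all 16 pairs.
A + A = {-4, 1, 3, 4, 6, 8, 9, 10, 11, 12}, so |A + A| = 10.
Step 2: Doubling constant K = |A + A|/|A| = 10/4 = 10/4 ≈ 2.5000.
Step 3: Plünnecke-Ruzsa gives |3A| ≤ K³·|A| = (2.5000)³ · 4 ≈ 62.5000.
Step 4: Compute 3A = A + A + A directly by enumerating all triples (a,b,c) ∈ A³; |3A| = 18.
Step 5: Check 18 ≤ 62.5000? Yes ✓.

K = 10/4, Plünnecke-Ruzsa bound K³|A| ≈ 62.5000, |3A| = 18, inequality holds.


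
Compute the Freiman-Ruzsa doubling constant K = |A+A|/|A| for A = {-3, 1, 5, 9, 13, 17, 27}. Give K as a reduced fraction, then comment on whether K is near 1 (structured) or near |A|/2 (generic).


|A| = 7.
Compute A + A by enumerating all 49 pairs.
A + A = {-6, -2, 2, 6, 10, 14, 18, 22, 24, 26, 28, 30, 32, 34, 36, 40, 44, 54}, so |A + A| = 18.
K = |A + A| / |A| = 18/7 (already in lowest terms) ≈ 2.5714.
Reference: AP of size 7 gives K = 13/7 ≈ 1.8571; a fully generic set of size 7 gives K ≈ 4.0000.

|A| = 7, |A + A| = 18, K = 18/7.


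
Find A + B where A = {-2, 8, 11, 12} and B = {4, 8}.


A + B = {a + b : a ∈ A, b ∈ B}.
Enumerate all |A|·|B| = 4·2 = 8 pairs (a, b) and collect distinct sums.
a = -2: -2+4=2, -2+8=6
a = 8: 8+4=12, 8+8=16
a = 11: 11+4=15, 11+8=19
a = 12: 12+4=16, 12+8=20
Collecting distinct sums: A + B = {2, 6, 12, 15, 16, 19, 20}
|A + B| = 7

A + B = {2, 6, 12, 15, 16, 19, 20}


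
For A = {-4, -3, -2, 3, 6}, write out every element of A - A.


A - A = {a - a' : a, a' ∈ A}.
Compute a - a' for each ordered pair (a, a'):
a = -4: -4--4=0, -4--3=-1, -4--2=-2, -4-3=-7, -4-6=-10
a = -3: -3--4=1, -3--3=0, -3--2=-1, -3-3=-6, -3-6=-9
a = -2: -2--4=2, -2--3=1, -2--2=0, -2-3=-5, -2-6=-8
a = 3: 3--4=7, 3--3=6, 3--2=5, 3-3=0, 3-6=-3
a = 6: 6--4=10, 6--3=9, 6--2=8, 6-3=3, 6-6=0
Collecting distinct values (and noting 0 appears from a-a):
A - A = {-10, -9, -8, -7, -6, -5, -3, -2, -1, 0, 1, 2, 3, 5, 6, 7, 8, 9, 10}
|A - A| = 19

A - A = {-10, -9, -8, -7, -6, -5, -3, -2, -1, 0, 1, 2, 3, 5, 6, 7, 8, 9, 10}


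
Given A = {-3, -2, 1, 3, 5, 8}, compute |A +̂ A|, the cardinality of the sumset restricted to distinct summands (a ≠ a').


Restricted sumset: A +̂ A = {a + a' : a ∈ A, a' ∈ A, a ≠ a'}.
Equivalently, take A + A and drop any sum 2a that is achievable ONLY as a + a for a ∈ A (i.e. sums representable only with equal summands).
Enumerate pairs (a, a') with a < a' (symmetric, so each unordered pair gives one sum; this covers all a ≠ a'):
  -3 + -2 = -5
  -3 + 1 = -2
  -3 + 3 = 0
  -3 + 5 = 2
  -3 + 8 = 5
  -2 + 1 = -1
  -2 + 3 = 1
  -2 + 5 = 3
  -2 + 8 = 6
  1 + 3 = 4
  1 + 5 = 6
  1 + 8 = 9
  3 + 5 = 8
  3 + 8 = 11
  5 + 8 = 13
Collected distinct sums: {-5, -2, -1, 0, 1, 2, 3, 4, 5, 6, 8, 9, 11, 13}
|A +̂ A| = 14
(Reference bound: |A +̂ A| ≥ 2|A| - 3 for |A| ≥ 2, with |A| = 6 giving ≥ 9.)

|A +̂ A| = 14


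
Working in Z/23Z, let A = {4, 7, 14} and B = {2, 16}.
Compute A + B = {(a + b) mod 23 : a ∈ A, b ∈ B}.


Work in Z/23Z: reduce every sum a + b modulo 23.
Enumerate all 6 pairs:
a = 4: 4+2=6, 4+16=20
a = 7: 7+2=9, 7+16=0
a = 14: 14+2=16, 14+16=7
Distinct residues collected: {0, 6, 7, 9, 16, 20}
|A + B| = 6 (out of 23 total residues).

A + B = {0, 6, 7, 9, 16, 20}


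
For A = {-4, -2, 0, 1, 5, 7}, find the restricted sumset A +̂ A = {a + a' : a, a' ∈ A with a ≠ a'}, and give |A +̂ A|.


Restricted sumset: A +̂ A = {a + a' : a ∈ A, a' ∈ A, a ≠ a'}.
Equivalently, take A + A and drop any sum 2a that is achievable ONLY as a + a for a ∈ A (i.e. sums representable only with equal summands).
Enumerate pairs (a, a') with a < a' (symmetric, so each unordered pair gives one sum; this covers all a ≠ a'):
  -4 + -2 = -6
  -4 + 0 = -4
  -4 + 1 = -3
  -4 + 5 = 1
  -4 + 7 = 3
  -2 + 0 = -2
  -2 + 1 = -1
  -2 + 5 = 3
  -2 + 7 = 5
  0 + 1 = 1
  0 + 5 = 5
  0 + 7 = 7
  1 + 5 = 6
  1 + 7 = 8
  5 + 7 = 12
Collected distinct sums: {-6, -4, -3, -2, -1, 1, 3, 5, 6, 7, 8, 12}
|A +̂ A| = 12
(Reference bound: |A +̂ A| ≥ 2|A| - 3 for |A| ≥ 2, with |A| = 6 giving ≥ 9.)

|A +̂ A| = 12


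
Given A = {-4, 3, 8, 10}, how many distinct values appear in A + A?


A + A = {a + a' : a, a' ∈ A}; |A| = 4.
General bounds: 2|A| - 1 ≤ |A + A| ≤ |A|(|A|+1)/2, i.e. 7 ≤ |A + A| ≤ 10.
Lower bound 2|A|-1 is attained iff A is an arithmetic progression.
Enumerate sums a + a' for a ≤ a' (symmetric, so this suffices):
a = -4: -4+-4=-8, -4+3=-1, -4+8=4, -4+10=6
a = 3: 3+3=6, 3+8=11, 3+10=13
a = 8: 8+8=16, 8+10=18
a = 10: 10+10=20
Distinct sums: {-8, -1, 4, 6, 11, 13, 16, 18, 20}
|A + A| = 9

|A + A| = 9


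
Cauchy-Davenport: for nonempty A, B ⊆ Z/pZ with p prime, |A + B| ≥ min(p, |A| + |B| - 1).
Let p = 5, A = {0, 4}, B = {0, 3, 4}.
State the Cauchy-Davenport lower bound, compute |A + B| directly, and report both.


Cauchy-Davenport: |A + B| ≥ min(p, |A| + |B| - 1) for A, B nonempty in Z/pZ.
|A| = 2, |B| = 3, p = 5.
CD lower bound = min(5, 2 + 3 - 1) = min(5, 4) = 4.
Compute A + B mod 5 directly:
a = 0: 0+0=0, 0+3=3, 0+4=4
a = 4: 4+0=4, 4+3=2, 4+4=3
A + B = {0, 2, 3, 4}, so |A + B| = 4.
Verify: 4 ≥ 4? Yes ✓.

CD lower bound = 4, actual |A + B| = 4.


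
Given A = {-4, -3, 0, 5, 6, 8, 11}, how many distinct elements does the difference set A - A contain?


A - A = {a - a' : a, a' ∈ A}; |A| = 7.
Bounds: 2|A|-1 ≤ |A - A| ≤ |A|² - |A| + 1, i.e. 13 ≤ |A - A| ≤ 43.
Note: 0 ∈ A - A always (from a - a). The set is symmetric: if d ∈ A - A then -d ∈ A - A.
Enumerate nonzero differences d = a - a' with a > a' (then include -d):
Positive differences: {1, 2, 3, 4, 5, 6, 8, 9, 10, 11, 12, 14, 15}
Full difference set: {0} ∪ (positive diffs) ∪ (negative diffs).
|A - A| = 1 + 2·13 = 27 (matches direct enumeration: 27).

|A - A| = 27


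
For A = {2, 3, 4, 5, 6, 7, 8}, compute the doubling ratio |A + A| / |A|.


|A| = 7.
Compute A + A by enumerating all 49 pairs.
A + A = {4, 5, 6, 7, 8, 9, 10, 11, 12, 13, 14, 15, 16}, so |A + A| = 13.
K = |A + A| / |A| = 13/7 (already in lowest terms) ≈ 1.8571.
Reference: AP of size 7 gives K = 13/7 ≈ 1.8571; a fully generic set of size 7 gives K ≈ 4.0000.

|A| = 7, |A + A| = 13, K = 13/7.


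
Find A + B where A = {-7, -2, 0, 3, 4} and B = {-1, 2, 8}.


A + B = {a + b : a ∈ A, b ∈ B}.
Enumerate all |A|·|B| = 5·3 = 15 pairs (a, b) and collect distinct sums.
a = -7: -7+-1=-8, -7+2=-5, -7+8=1
a = -2: -2+-1=-3, -2+2=0, -2+8=6
a = 0: 0+-1=-1, 0+2=2, 0+8=8
a = 3: 3+-1=2, 3+2=5, 3+8=11
a = 4: 4+-1=3, 4+2=6, 4+8=12
Collecting distinct sums: A + B = {-8, -5, -3, -1, 0, 1, 2, 3, 5, 6, 8, 11, 12}
|A + B| = 13

A + B = {-8, -5, -3, -1, 0, 1, 2, 3, 5, 6, 8, 11, 12}


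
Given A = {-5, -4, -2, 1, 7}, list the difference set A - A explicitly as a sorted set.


A - A = {a - a' : a, a' ∈ A}.
Compute a - a' for each ordered pair (a, a'):
a = -5: -5--5=0, -5--4=-1, -5--2=-3, -5-1=-6, -5-7=-12
a = -4: -4--5=1, -4--4=0, -4--2=-2, -4-1=-5, -4-7=-11
a = -2: -2--5=3, -2--4=2, -2--2=0, -2-1=-3, -2-7=-9
a = 1: 1--5=6, 1--4=5, 1--2=3, 1-1=0, 1-7=-6
a = 7: 7--5=12, 7--4=11, 7--2=9, 7-1=6, 7-7=0
Collecting distinct values (and noting 0 appears from a-a):
A - A = {-12, -11, -9, -6, -5, -3, -2, -1, 0, 1, 2, 3, 5, 6, 9, 11, 12}
|A - A| = 17

A - A = {-12, -11, -9, -6, -5, -3, -2, -1, 0, 1, 2, 3, 5, 6, 9, 11, 12}


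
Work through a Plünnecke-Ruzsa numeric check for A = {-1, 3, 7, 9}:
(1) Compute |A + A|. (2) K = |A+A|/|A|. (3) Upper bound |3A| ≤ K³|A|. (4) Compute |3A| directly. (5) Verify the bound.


|A| = 4.
Step 1: Compute A + A by enumerating all 16 pairs.
A + A = {-2, 2, 6, 8, 10, 12, 14, 16, 18}, so |A + A| = 9.
Step 2: Doubling constant K = |A + A|/|A| = 9/4 = 9/4 ≈ 2.2500.
Step 3: Plünnecke-Ruzsa gives |3A| ≤ K³·|A| = (2.2500)³ · 4 ≈ 45.5625.
Step 4: Compute 3A = A + A + A directly by enumerating all triples (a,b,c) ∈ A³; |3A| = 14.
Step 5: Check 14 ≤ 45.5625? Yes ✓.

K = 9/4, Plünnecke-Ruzsa bound K³|A| ≈ 45.5625, |3A| = 14, inequality holds.


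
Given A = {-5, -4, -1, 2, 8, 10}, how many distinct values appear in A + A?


A + A = {a + a' : a, a' ∈ A}; |A| = 6.
General bounds: 2|A| - 1 ≤ |A + A| ≤ |A|(|A|+1)/2, i.e. 11 ≤ |A + A| ≤ 21.
Lower bound 2|A|-1 is attained iff A is an arithmetic progression.
Enumerate sums a + a' for a ≤ a' (symmetric, so this suffices):
a = -5: -5+-5=-10, -5+-4=-9, -5+-1=-6, -5+2=-3, -5+8=3, -5+10=5
a = -4: -4+-4=-8, -4+-1=-5, -4+2=-2, -4+8=4, -4+10=6
a = -1: -1+-1=-2, -1+2=1, -1+8=7, -1+10=9
a = 2: 2+2=4, 2+8=10, 2+10=12
a = 8: 8+8=16, 8+10=18
a = 10: 10+10=20
Distinct sums: {-10, -9, -8, -6, -5, -3, -2, 1, 3, 4, 5, 6, 7, 9, 10, 12, 16, 18, 20}
|A + A| = 19

|A + A| = 19


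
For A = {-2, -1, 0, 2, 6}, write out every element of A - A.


A - A = {a - a' : a, a' ∈ A}.
Compute a - a' for each ordered pair (a, a'):
a = -2: -2--2=0, -2--1=-1, -2-0=-2, -2-2=-4, -2-6=-8
a = -1: -1--2=1, -1--1=0, -1-0=-1, -1-2=-3, -1-6=-7
a = 0: 0--2=2, 0--1=1, 0-0=0, 0-2=-2, 0-6=-6
a = 2: 2--2=4, 2--1=3, 2-0=2, 2-2=0, 2-6=-4
a = 6: 6--2=8, 6--1=7, 6-0=6, 6-2=4, 6-6=0
Collecting distinct values (and noting 0 appears from a-a):
A - A = {-8, -7, -6, -4, -3, -2, -1, 0, 1, 2, 3, 4, 6, 7, 8}
|A - A| = 15

A - A = {-8, -7, -6, -4, -3, -2, -1, 0, 1, 2, 3, 4, 6, 7, 8}


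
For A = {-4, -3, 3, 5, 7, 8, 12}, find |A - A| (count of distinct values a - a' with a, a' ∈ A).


A - A = {a - a' : a, a' ∈ A}; |A| = 7.
Bounds: 2|A|-1 ≤ |A - A| ≤ |A|² - |A| + 1, i.e. 13 ≤ |A - A| ≤ 43.
Note: 0 ∈ A - A always (from a - a). The set is symmetric: if d ∈ A - A then -d ∈ A - A.
Enumerate nonzero differences d = a - a' with a > a' (then include -d):
Positive differences: {1, 2, 3, 4, 5, 6, 7, 8, 9, 10, 11, 12, 15, 16}
Full difference set: {0} ∪ (positive diffs) ∪ (negative diffs).
|A - A| = 1 + 2·14 = 29 (matches direct enumeration: 29).

|A - A| = 29


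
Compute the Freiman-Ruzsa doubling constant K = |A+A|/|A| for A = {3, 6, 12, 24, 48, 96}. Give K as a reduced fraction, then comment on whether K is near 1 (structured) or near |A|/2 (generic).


|A| = 6.
Compute A + A by enumerating all 36 pairs.
A + A = {6, 9, 12, 15, 18, 24, 27, 30, 36, 48, 51, 54, 60, 72, 96, 99, 102, 108, 120, 144, 192}, so |A + A| = 21.
K = |A + A| / |A| = 21/6 = 7/2 ≈ 3.5000.
Reference: AP of size 6 gives K = 11/6 ≈ 1.8333; a fully generic set of size 6 gives K ≈ 3.5000.

|A| = 6, |A + A| = 21, K = 21/6 = 7/2.
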